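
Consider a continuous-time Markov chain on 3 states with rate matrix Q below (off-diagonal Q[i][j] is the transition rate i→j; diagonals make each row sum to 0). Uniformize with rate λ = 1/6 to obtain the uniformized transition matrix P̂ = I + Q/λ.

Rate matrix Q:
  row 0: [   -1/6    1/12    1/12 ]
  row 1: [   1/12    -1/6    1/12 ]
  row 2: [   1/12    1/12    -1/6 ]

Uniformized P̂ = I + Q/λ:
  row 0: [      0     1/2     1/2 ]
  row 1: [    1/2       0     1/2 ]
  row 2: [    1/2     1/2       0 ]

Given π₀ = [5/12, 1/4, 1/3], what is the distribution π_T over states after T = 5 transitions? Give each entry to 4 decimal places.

t=0: π = [0.4167, 0.2500, 0.3333]
t=1: π = [0.2917, 0.3750, 0.3333]
t=2: π = [0.3542, 0.3125, 0.3333]
t=3: π = [0.3229, 0.3438, 0.3333]
t=4: π = [0.3385, 0.3281, 0.3333]
t=5: π = [0.3307, 0.3359, 0.3333]

π = [0.3307, 0.3359, 0.3333]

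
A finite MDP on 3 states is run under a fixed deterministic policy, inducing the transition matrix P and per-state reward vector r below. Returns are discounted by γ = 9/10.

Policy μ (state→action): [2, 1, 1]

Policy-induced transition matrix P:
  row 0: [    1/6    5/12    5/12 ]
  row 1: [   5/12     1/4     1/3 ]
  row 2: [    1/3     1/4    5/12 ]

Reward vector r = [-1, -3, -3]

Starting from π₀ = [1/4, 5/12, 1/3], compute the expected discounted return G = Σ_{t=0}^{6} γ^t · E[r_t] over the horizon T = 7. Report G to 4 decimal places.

G = -12.5308

t=0: π = [0.2500, 0.4167, 0.3333], E[r] = -2.5000, γ^t·E[r] = -2.500000, running G = -2.500000
t=1: π = [0.3264, 0.2917, 0.3819], E[r] = -2.3472, γ^t·E[r] = -2.112500, running G = -4.612500
t=2: π = [0.3032, 0.3044, 0.3924], E[r] = -2.3935, γ^t·E[r] = -1.938750, running G = -6.551250
t=3: π = [0.3082, 0.3005, 0.3913], E[r] = -2.3837, γ^t·E[r] = -1.737703, running G = -8.288953
t=4: π = [0.3070, 0.3014, 0.3916], E[r] = -2.3860, γ^t·E[r] = -1.565430, running G = -9.854384
t=5: π = [0.3073, 0.3012, 0.3916], E[r] = -2.3854, γ^t·E[r] = -1.408582, running G = -11.262966
t=6: π = [0.3072, 0.3012, 0.3916], E[r] = -2.3856, γ^t·E[r] = -1.267787, running G = -12.530752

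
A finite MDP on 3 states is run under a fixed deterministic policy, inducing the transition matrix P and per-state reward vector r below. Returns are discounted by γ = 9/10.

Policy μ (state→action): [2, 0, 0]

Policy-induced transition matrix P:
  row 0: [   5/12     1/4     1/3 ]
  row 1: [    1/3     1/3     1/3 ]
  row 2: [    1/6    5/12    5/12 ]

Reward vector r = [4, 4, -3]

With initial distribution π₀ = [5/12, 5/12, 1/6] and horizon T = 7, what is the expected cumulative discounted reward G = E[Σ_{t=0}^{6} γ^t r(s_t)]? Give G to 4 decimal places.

t=0: π = [0.4167, 0.4167, 0.1667], E[r] = 2.8333, γ^t·E[r] = 2.833333, running G = 2.833333
t=1: π = [0.3403, 0.3125, 0.3472], E[r] = 1.5694, γ^t·E[r] = 1.412500, running G = 4.245833
t=2: π = [0.3038, 0.3339, 0.3623], E[r] = 1.4641, γ^t·E[r] = 1.185938, running G = 5.431771
t=3: π = [0.2983, 0.3382, 0.3635], E[r] = 1.4553, γ^t·E[r] = 1.060945, running G = 6.492716
t=4: π = [0.2976, 0.3388, 0.3636], E[r] = 1.4546, γ^t·E[r] = 0.954371, running G = 7.447087
t=5: π = [0.2975, 0.3388, 0.3636], E[r] = 1.4546, γ^t·E[r] = 0.858898, running G = 8.305985
t=6: π = [0.2975, 0.3388, 0.3636], E[r] = 1.4545, γ^t·E[r] = 0.773005, running G = 9.078990

G = 9.0790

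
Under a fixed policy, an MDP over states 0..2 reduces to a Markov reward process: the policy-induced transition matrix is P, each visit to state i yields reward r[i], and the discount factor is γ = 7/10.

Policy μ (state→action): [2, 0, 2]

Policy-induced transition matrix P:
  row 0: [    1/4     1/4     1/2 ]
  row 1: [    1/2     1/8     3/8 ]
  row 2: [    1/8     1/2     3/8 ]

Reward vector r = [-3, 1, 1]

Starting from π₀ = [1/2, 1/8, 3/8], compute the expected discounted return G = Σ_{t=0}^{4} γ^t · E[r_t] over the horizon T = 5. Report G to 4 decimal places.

t=0: π = [0.5000, 0.1250, 0.3750], E[r] = -1.0000, γ^t·E[r] = -1.000000, running G = -1.000000
t=1: π = [0.2344, 0.3281, 0.4375], E[r] = 0.0625, γ^t·E[r] = 0.043750, running G = -0.956250
t=2: π = [0.2773, 0.3184, 0.4043], E[r] = -0.1094, γ^t·E[r] = -0.053594, running G = -1.009844
t=3: π = [0.2791, 0.3113, 0.4097], E[r] = -0.1162, γ^t·E[r] = -0.039860, running G = -1.049704
t=4: π = [0.2766, 0.3135, 0.4099], E[r] = -0.1064, γ^t·E[r] = -0.025558, running G = -1.075262

G = -1.0753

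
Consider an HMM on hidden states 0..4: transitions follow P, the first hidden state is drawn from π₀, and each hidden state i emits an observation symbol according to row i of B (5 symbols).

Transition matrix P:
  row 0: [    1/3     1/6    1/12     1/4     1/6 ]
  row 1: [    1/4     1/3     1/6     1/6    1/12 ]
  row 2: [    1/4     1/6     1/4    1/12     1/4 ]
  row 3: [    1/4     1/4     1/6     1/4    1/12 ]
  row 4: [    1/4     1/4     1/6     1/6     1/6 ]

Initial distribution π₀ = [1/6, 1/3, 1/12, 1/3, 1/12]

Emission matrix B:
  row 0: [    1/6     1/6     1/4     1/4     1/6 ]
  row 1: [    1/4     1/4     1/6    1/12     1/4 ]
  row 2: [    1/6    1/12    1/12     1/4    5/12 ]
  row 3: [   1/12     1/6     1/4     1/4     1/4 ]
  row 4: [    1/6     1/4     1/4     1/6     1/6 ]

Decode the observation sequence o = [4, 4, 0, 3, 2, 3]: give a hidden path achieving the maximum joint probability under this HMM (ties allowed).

path = [1, 1, 1, 0, 0, 0]

t=0: δ = [2.778e-02, 8.333e-02, 3.472e-02, 8.333e-02, 1.389e-02]  (obs o_0=4)
t=1: δ = [3.472e-03, 6.944e-03, 5.787e-03, 5.208e-03, 1.447e-03]  ψ = [1, 1, 1, 3, 2]  (obs o_1=4)
t=2: δ = [2.894e-04, 5.787e-04, 2.411e-04, 1.085e-04, 2.411e-04]  ψ = [1, 1, 2, 3, 2]  (obs o_2=0)
t=3: δ = [3.617e-05, 1.608e-05, 2.411e-05, 2.411e-05, 1.005e-05]  ψ = [1, 1, 1, 1, 2]  (obs o_3=3)
t=4: δ = [3.014e-06, 1.005e-06, 5.023e-07, 2.261e-06, 1.507e-06]  ψ = [0, 0, 2, 0, 0]  (obs o_4=2)
t=5: δ = [2.512e-07, 4.710e-08, 9.419e-08, 1.884e-07, 8.372e-08]  ψ = [0, 3, 3, 0, 0]  (obs o_5=3)
backtrack: best end state = 0; path = [1, 1, 1, 0, 0, 0]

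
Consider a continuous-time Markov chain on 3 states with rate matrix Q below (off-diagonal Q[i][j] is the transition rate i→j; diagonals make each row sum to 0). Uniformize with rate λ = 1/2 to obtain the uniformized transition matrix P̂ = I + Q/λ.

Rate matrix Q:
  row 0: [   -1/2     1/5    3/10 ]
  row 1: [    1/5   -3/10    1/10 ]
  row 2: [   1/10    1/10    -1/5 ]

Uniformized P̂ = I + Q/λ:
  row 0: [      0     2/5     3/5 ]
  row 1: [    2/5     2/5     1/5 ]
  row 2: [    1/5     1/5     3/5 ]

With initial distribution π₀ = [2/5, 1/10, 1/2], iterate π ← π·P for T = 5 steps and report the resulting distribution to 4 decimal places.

π = [0.2169, 0.3043, 0.4788]

t=0: π = [0.4000, 0.1000, 0.5000]
t=1: π = [0.1400, 0.3000, 0.5600]
t=2: π = [0.2320, 0.2880, 0.4800]
t=3: π = [0.2112, 0.3040, 0.4848]
t=4: π = [0.2186, 0.3030, 0.4784]
t=5: π = [0.2169, 0.3043, 0.4788]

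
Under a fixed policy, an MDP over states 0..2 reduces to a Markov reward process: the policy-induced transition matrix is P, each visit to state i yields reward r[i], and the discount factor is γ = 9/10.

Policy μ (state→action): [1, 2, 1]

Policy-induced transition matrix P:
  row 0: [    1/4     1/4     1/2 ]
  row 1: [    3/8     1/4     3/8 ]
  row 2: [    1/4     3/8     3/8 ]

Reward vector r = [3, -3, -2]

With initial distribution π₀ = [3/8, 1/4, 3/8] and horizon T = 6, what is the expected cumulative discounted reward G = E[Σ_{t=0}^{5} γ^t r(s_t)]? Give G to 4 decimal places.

G = -3.5833

t=0: π = [0.3750, 0.2500, 0.3750], E[r] = -0.3750, γ^t·E[r] = -0.375000, running G = -0.375000
t=1: π = [0.2813, 0.2969, 0.4219], E[r] = -0.8906, γ^t·E[r] = -0.801563, running G = -1.176563
t=2: π = [0.2871, 0.3027, 0.4102], E[r] = -0.8672, γ^t·E[r] = -0.702422, running G = -1.878984
t=3: π = [0.2878, 0.3013, 0.4109], E[r] = -0.8621, γ^t·E[r] = -0.628442, running G = -2.507427
t=4: π = [0.2877, 0.3014, 0.4110], E[r] = -0.8631, γ^t·E[r] = -0.566259, running G = -3.073685
t=5: π = [0.2877, 0.3014, 0.4110], E[r] = -0.8630, γ^t·E[r] = -0.509606, running G = -3.583291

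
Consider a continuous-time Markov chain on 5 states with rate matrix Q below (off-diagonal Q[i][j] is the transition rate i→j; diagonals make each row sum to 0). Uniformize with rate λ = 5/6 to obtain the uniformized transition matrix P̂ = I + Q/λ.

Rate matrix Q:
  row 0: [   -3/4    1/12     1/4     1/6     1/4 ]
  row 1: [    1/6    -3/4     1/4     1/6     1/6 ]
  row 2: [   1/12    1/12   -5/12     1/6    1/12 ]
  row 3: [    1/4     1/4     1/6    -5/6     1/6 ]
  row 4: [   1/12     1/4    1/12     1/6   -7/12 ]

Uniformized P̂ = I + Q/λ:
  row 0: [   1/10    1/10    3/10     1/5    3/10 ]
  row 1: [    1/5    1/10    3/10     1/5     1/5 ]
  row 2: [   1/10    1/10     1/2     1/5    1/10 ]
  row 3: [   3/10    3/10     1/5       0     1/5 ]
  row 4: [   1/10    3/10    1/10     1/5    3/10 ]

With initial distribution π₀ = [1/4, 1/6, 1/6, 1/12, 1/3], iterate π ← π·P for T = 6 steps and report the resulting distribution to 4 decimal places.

π = [0.1508, 0.1745, 0.3027, 0.1667, 0.2054]

t=0: π = [0.2500, 0.1667, 0.1667, 0.0833, 0.3333]
t=1: π = [0.1333, 0.1833, 0.2583, 0.1833, 0.2417]
t=2: π = [0.1550, 0.1850, 0.2850, 0.1633, 0.2117]
t=3: π = [0.1512, 0.1750, 0.2983, 0.1673, 0.2082]
t=4: π = [0.1510, 0.1751, 0.3013, 0.1665, 0.2061]
t=5: π = [0.1508, 0.1745, 0.3024, 0.1667, 0.2056]
t=6: π = [0.1508, 0.1745, 0.3027, 0.1667, 0.2054]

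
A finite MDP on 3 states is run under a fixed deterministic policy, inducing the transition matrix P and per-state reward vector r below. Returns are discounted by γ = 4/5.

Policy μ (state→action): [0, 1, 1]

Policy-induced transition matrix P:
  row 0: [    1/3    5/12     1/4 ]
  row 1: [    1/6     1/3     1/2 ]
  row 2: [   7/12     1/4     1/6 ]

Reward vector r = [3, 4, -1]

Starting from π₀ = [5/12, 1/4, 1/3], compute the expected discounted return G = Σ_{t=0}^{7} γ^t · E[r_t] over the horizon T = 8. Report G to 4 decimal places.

t=0: π = [0.4167, 0.2500, 0.3333], E[r] = 1.9167, γ^t·E[r] = 1.916667, running G = 1.916667
t=1: π = [0.3750, 0.3403, 0.2847], E[r] = 2.2014, γ^t·E[r] = 1.761111, running G = 3.677778
t=2: π = [0.3478, 0.3409, 0.3113], E[r] = 2.0955, γ^t·E[r] = 1.341111, running G = 5.018889
t=3: π = [0.3544, 0.3364, 0.3093], E[r] = 2.0993, γ^t·E[r] = 1.074840, running G = 6.093728
t=4: π = [0.3546, 0.3371, 0.3083], E[r] = 2.1038, γ^t·E[r] = 0.861720, running G = 6.955449
t=5: π = [0.3542, 0.3372, 0.3086], E[r] = 2.1029, γ^t·E[r] = 0.689069, running G = 7.644518
t=6: π = [0.3543, 0.3371, 0.3086], E[r] = 2.1028, γ^t·E[r] = 0.551239, running G = 8.195756
t=7: π = [0.3543, 0.3371, 0.3086], E[r] = 2.1029, γ^t·E[r] = 0.441003, running G = 8.636759

G = 8.6368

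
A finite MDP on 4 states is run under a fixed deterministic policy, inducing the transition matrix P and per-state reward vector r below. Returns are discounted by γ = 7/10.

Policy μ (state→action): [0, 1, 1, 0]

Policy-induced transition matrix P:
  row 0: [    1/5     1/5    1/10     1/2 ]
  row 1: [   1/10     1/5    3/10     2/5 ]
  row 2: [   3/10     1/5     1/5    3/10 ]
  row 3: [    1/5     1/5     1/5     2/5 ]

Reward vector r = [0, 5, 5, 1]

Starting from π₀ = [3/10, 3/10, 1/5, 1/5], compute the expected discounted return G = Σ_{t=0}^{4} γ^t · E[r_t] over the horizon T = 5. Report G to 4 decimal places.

t=0: π = [0.3000, 0.3000, 0.2000, 0.2000], E[r] = 2.7000, γ^t·E[r] = 2.700000, running G = 2.700000
t=1: π = [0.1900, 0.2000, 0.2000, 0.4100], E[r] = 2.4100, γ^t·E[r] = 1.687000, running G = 4.387000
t=2: π = [0.2000, 0.2000, 0.2010, 0.3990], E[r] = 2.4040, γ^t·E[r] = 1.177960, running G = 5.564960
t=3: π = [0.2001, 0.2000, 0.2000, 0.3999], E[r] = 2.3999, γ^t·E[r] = 0.823166, running G = 6.388126
t=4: π = [0.2000, 0.2000, 0.2000, 0.4000], E[r] = 2.4000, γ^t·E[r] = 0.576230, running G = 6.964356

G = 6.9644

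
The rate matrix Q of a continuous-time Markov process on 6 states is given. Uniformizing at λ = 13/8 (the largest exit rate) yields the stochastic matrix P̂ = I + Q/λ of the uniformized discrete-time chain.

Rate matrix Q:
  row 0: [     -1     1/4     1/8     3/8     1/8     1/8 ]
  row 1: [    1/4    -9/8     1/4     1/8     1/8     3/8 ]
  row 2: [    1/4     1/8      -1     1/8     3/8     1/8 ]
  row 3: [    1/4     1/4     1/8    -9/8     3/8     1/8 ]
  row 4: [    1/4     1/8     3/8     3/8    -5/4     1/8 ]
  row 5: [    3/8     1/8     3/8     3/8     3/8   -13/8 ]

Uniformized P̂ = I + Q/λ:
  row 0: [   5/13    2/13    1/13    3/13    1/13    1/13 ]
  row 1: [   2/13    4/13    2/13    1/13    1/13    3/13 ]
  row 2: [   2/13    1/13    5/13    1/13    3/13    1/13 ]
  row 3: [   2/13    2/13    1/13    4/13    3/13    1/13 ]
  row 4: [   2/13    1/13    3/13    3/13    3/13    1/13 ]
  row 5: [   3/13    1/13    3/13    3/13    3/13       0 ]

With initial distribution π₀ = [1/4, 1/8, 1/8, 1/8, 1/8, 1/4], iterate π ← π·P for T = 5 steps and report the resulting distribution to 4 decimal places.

t=0: π = [0.2500, 0.1250, 0.1250, 0.1250, 0.1250, 0.2500]
t=1: π = [0.2308, 0.1346, 0.1827, 0.2019, 0.1731, 0.0769]
t=2: π = [0.2130, 0.1413, 0.1820, 0.1975, 0.1746, 0.0917]
t=3: π = [0.2101, 0.1411, 0.1847, 0.1962, 0.1763, 0.0916]
t=4: π = [0.2094, 0.1407, 0.1858, 0.1957, 0.1767, 0.0916]
t=5: π = [0.2092, 0.1406, 0.1862, 0.1956, 0.1769, 0.0915]

π = [0.2092, 0.1406, 0.1862, 0.1956, 0.1769, 0.0915]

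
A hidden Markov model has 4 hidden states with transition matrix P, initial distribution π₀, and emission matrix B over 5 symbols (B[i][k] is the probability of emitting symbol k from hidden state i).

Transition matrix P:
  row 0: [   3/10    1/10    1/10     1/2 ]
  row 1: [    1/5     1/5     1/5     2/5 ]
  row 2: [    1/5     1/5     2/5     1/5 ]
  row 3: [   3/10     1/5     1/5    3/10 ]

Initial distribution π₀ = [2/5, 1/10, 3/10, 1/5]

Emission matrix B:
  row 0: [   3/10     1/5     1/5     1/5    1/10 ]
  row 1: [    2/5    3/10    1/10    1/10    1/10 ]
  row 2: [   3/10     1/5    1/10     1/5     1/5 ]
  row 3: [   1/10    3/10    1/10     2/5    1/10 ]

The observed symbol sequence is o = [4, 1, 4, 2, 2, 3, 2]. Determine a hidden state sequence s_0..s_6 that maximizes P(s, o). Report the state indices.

t=0: δ = [4.000e-02, 1.000e-02, 6.000e-02, 2.000e-02]  (obs o_0=4)
t=1: δ = [2.400e-03, 3.600e-03, 4.800e-03, 6.000e-03]  ψ = [0, 2, 2, 0]  (obs o_1=1)
t=2: δ = [1.800e-04, 1.200e-04, 3.840e-04, 1.800e-04]  ψ = [3, 3, 2, 3]  (obs o_2=4)
t=3: δ = [1.536e-05, 7.680e-06, 1.536e-05, 9.000e-06]  ψ = [2, 2, 2, 0]  (obs o_3=2)
t=4: δ = [9.216e-07, 3.072e-07, 6.144e-07, 7.680e-07]  ψ = [0, 2, 2, 0]  (obs o_4=2)
t=5: δ = [5.530e-08, 1.536e-08, 4.915e-08, 1.843e-07]  ψ = [0, 3, 2, 0]  (obs o_5=3)
t=6: δ = [1.106e-08, 3.686e-09, 3.686e-09, 5.530e-09]  ψ = [3, 3, 3, 3]  (obs o_6=2)
backtrack: best end state = 0; path = [2, 2, 2, 0, 0, 3, 0]

path = [2, 2, 2, 0, 0, 3, 0]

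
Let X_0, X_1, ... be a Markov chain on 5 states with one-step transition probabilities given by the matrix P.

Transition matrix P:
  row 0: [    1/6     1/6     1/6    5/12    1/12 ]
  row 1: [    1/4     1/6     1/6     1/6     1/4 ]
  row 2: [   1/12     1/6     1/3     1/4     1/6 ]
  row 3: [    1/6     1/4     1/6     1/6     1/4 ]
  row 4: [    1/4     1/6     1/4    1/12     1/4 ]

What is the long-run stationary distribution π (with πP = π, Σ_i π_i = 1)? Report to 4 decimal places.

π = [0.1805, 0.1844, 0.2202, 0.2133, 0.2016]

Balance equations π_j = Σ_i π_i·P[i][j]:
  π_0 = 1/6·π_0 + 1/4·π_1 + 1/12·π_2 + 1/6·π_3 + 1/4·π_4
  π_1 = 1/6·π_0 + 1/6·π_1 + 1/6·π_2 + 1/4·π_3 + 1/6·π_4
  π_2 = 1/6·π_0 + 1/6·π_1 + 1/3·π_2 + 1/6·π_3 + 1/4·π_4
  π_3 = 5/12·π_0 + 1/6·π_1 + 1/4·π_2 + 1/6·π_3 + 1/12·π_4
  normalize: π_0 + π_1 + π_2 + π_3 + π_4 = 1
Solving the linear system gives exactly π = [3467/19209, 1181/6403, 4229/19209, 1366/6403, 3872/19209].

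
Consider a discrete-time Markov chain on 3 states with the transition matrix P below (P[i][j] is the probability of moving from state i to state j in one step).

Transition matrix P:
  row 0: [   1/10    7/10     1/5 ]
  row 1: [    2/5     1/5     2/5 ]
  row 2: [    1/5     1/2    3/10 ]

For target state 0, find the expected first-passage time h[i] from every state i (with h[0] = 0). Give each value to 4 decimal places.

h = [0.0000, 3.0556, 3.6111]

First-step conditioning: h[0] = 0; for i ≠ 0, h[i] = 1 + Σ_k P[i][k]·h[k].
  h[1] = 1 + 1/5·h[1] + 2/5·h[2]
  h[2] = 1 + 1/2·h[1] + 3/10·h[2]
Solving the 2×2 linear system over states ≠ 0 gives exactly h = [0, 55/18, 65/18] (h[0] = 0 is the target).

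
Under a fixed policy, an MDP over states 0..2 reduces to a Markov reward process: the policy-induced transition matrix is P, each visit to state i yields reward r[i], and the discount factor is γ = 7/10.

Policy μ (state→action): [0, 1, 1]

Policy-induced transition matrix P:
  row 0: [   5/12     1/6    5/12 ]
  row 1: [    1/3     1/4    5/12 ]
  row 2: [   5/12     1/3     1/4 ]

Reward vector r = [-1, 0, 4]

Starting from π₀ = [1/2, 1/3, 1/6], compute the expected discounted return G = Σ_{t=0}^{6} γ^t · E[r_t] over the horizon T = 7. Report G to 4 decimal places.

G = 2.3761

t=0: π = [0.5000, 0.3333, 0.1667], E[r] = 0.1667, γ^t·E[r] = 0.166667, running G = 0.166667
t=1: π = [0.3889, 0.2222, 0.3889], E[r] = 1.1667, γ^t·E[r] = 0.816667, running G = 0.983333
t=2: π = [0.3981, 0.2500, 0.3519], E[r] = 1.0093, γ^t·E[r] = 0.494537, running G = 1.477870
t=3: π = [0.3958, 0.2461, 0.3580], E[r] = 1.0363, γ^t·E[r] = 0.355439, running G = 1.833309
t=4: π = [0.3962, 0.2468, 0.3570], E[r] = 1.0318, γ^t·E[r] = 0.247742, running G = 2.081051
t=5: π = [0.3961, 0.2467, 0.3572], E[r] = 1.0326, γ^t·E[r] = 0.173545, running G = 2.254596
t=6: π = [0.3961, 0.2468, 0.3571], E[r] = 1.0324, γ^t·E[r] = 0.121467, running G = 2.376063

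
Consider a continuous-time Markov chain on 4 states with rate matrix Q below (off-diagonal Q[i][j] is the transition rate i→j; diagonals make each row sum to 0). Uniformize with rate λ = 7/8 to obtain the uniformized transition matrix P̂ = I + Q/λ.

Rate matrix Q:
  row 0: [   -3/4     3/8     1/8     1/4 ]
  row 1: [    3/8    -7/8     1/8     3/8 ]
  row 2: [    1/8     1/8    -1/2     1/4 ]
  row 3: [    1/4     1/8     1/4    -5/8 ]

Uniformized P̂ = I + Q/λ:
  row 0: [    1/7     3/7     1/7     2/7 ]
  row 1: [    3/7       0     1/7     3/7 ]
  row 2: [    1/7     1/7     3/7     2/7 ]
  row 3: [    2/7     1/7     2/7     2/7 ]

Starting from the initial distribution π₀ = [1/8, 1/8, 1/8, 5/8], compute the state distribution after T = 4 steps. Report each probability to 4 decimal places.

π = [0.2394, 0.1864, 0.2625, 0.3116]

t=0: π = [0.1250, 0.1250, 0.1250, 0.6250]
t=1: π = [0.2679, 0.1607, 0.2679, 0.3036]
t=2: π = [0.2321, 0.1964, 0.2628, 0.3087]
t=3: π = [0.2431, 0.1811, 0.2620, 0.3138]
t=4: π = [0.2394, 0.1864, 0.2625, 0.3116]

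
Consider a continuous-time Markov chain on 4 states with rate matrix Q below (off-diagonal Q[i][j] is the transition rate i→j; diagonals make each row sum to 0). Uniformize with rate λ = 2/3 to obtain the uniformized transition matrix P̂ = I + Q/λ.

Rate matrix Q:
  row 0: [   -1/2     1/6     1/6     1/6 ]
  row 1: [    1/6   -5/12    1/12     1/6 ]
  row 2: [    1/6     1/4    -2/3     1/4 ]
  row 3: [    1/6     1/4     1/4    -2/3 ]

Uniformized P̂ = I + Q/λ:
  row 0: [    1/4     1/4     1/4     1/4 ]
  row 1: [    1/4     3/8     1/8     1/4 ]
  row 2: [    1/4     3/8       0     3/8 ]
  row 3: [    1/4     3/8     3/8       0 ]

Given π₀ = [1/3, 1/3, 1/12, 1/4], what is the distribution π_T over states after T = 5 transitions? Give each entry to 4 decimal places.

π = [0.2500, 0.3438, 0.1880, 0.2183]

t=0: π = [0.3333, 0.3333, 0.0833, 0.2500]
t=1: π = [0.2500, 0.3333, 0.2188, 0.1979]
t=2: π = [0.2500, 0.3438, 0.1784, 0.2279]
t=3: π = [0.2500, 0.3438, 0.1909, 0.2153]
t=4: π = [0.2500, 0.3438, 0.1862, 0.2200]
t=5: π = [0.2500, 0.3438, 0.1880, 0.2183]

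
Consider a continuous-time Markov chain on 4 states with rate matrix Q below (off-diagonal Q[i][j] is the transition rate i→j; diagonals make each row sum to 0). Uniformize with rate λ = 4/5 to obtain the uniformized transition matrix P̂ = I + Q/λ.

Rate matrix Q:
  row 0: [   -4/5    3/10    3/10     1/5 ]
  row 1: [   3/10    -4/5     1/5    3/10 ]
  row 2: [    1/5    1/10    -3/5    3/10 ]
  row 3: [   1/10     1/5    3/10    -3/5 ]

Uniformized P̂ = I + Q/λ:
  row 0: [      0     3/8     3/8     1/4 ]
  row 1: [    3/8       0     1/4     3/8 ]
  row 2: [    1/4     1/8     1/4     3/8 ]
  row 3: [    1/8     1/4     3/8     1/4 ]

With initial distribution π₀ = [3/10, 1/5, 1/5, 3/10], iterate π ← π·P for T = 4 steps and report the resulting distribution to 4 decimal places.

π = [0.1895, 0.1855, 0.3117, 0.3133]

t=0: π = [0.3000, 0.2000, 0.2000, 0.3000]
t=1: π = [0.1625, 0.2125, 0.3250, 0.3000]
t=2: π = [0.1984, 0.1766, 0.3078, 0.3172]
t=3: π = [0.1828, 0.1922, 0.3145, 0.3105]
t=4: π = [0.1895, 0.1855, 0.3117, 0.3133]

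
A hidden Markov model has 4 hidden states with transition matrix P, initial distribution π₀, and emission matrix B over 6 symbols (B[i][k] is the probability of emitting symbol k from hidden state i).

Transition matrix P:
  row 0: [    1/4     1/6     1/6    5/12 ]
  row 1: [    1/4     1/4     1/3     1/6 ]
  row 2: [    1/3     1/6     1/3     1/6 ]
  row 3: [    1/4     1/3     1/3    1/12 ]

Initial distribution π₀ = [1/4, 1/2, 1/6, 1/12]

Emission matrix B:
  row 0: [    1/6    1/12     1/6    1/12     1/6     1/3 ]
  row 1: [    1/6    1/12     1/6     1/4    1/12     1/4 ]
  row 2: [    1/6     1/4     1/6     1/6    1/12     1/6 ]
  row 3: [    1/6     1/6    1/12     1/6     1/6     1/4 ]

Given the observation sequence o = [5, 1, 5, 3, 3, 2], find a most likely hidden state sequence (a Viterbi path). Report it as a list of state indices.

t=0: δ = [8.333e-02, 1.250e-01, 2.778e-02, 2.083e-02]  (obs o_0=5)
t=1: δ = [2.604e-03, 2.604e-03, 1.042e-02, 5.787e-03]  ψ = [1, 1, 1, 0]  (obs o_1=1)
t=2: δ = [1.157e-03, 4.823e-04, 5.787e-04, 4.340e-04]  ψ = [2, 3, 2, 2]  (obs o_2=5)
t=3: δ = [2.411e-05, 4.823e-05, 3.215e-05, 8.038e-05]  ψ = [0, 0, 0, 0]  (obs o_3=3)
t=4: δ = [1.674e-06, 6.698e-06, 4.465e-06, 1.674e-06]  ψ = [3, 3, 3, 0]  (obs o_4=3)
t=5: δ = [2.791e-07, 2.791e-07, 3.721e-07, 9.303e-08]  ψ = [1, 1, 1, 1]  (obs o_5=2)
backtrack: best end state = 2; path = [1, 2, 0, 3, 1, 2]

path = [1, 2, 0, 3, 1, 2]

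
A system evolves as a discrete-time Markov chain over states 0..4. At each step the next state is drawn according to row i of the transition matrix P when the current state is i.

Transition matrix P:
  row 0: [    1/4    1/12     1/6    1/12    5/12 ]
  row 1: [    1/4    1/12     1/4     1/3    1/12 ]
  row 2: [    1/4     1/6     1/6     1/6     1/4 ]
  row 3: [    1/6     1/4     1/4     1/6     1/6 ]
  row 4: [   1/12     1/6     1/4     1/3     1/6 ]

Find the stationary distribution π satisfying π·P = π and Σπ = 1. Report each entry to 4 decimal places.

Balance equations π_j = Σ_i π_i·P[i][j]:
  π_0 = 1/4·π_0 + 1/4·π_1 + 1/4·π_2 + 1/6·π_3 + 1/12·π_4
  π_1 = 1/12·π_0 + 1/12·π_1 + 1/6·π_2 + 1/4·π_3 + 1/6·π_4
  π_2 = 1/6·π_0 + 1/4·π_1 + 1/6·π_2 + 1/4·π_3 + 1/4·π_4
  π_3 = 1/12·π_0 + 1/3·π_1 + 1/6·π_2 + 1/6·π_3 + 1/3·π_4
  normalize: π_0 + π_1 + π_2 + π_3 + π_4 = 1
Solving the linear system gives exactly π = [4876/24943, 3871/24943, 5381/24943, 5313/24943, 5502/24943].

π = [0.1955, 0.1552, 0.2157, 0.2130, 0.2206]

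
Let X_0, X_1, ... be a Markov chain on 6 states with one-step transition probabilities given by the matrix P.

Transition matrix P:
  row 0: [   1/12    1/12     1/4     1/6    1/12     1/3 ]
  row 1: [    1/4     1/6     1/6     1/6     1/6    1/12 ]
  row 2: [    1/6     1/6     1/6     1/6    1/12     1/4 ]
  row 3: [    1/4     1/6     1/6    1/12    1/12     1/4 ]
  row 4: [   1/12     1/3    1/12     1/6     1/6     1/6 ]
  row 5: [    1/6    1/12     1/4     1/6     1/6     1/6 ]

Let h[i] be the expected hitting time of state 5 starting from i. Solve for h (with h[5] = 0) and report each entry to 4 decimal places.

First-step conditioning: h[5] = 0; for i ≠ 5, h[i] = 1 + Σ_k P[i][k]·h[k].
  h[0] = 1 + 1/12·h[0] + 1/12·h[1] + 1/4·h[2] + 1/6·h[3] + 1/12·h[4]
  h[1] = 1 + 1/4·h[0] + 1/6·h[1] + 1/6·h[2] + 1/6·h[3] + 1/6·h[4]
  h[2] = 1 + 1/6·h[0] + 1/6·h[1] + 1/6·h[2] + 1/6·h[3] + 1/12·h[4]
  h[3] = 1 + 1/4·h[0] + 1/6·h[1] + 1/6·h[2] + 1/12·h[3] + 1/12·h[4]
  h[4] = 1 + 1/12·h[0] + 1/3·h[1] + 1/12·h[2] + 1/6·h[3] + 1/6·h[4]
Solving the 5×5 linear system over states ≠ 5 gives exactly h = [14196/3541, 18252/3541, 15600/3541, 15492/3541, 17628/3541, 0] (h[5] = 0 is the target).

h = [4.0090, 5.1545, 4.4055, 4.3750, 4.9783, 0.0000]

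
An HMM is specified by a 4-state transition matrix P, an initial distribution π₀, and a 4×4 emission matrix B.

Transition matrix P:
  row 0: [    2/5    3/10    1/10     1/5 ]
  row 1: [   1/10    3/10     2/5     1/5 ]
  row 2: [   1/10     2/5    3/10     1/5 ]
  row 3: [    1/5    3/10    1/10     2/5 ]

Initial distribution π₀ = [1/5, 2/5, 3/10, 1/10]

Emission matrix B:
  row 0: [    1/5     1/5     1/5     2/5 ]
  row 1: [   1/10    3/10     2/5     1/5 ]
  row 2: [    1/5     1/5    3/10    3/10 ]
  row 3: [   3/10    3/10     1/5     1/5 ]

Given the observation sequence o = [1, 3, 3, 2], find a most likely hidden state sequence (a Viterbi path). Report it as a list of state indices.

path = [1, 2, 2, 1]

t=0: δ = [4.000e-02, 1.200e-01, 6.000e-02, 3.000e-02]  (obs o_0=1)
t=1: δ = [6.400e-03, 7.200e-03, 1.440e-02, 4.800e-03]  ψ = [0, 1, 1, 1]  (obs o_1=3)
t=2: δ = [1.024e-03, 1.152e-03, 1.296e-03, 5.760e-04]  ψ = [0, 2, 2, 2]  (obs o_2=3)
t=3: δ = [8.192e-05, 2.074e-04, 1.382e-04, 5.184e-05]  ψ = [0, 2, 1, 2]  (obs o_3=2)
backtrack: best end state = 1; path = [1, 2, 2, 1]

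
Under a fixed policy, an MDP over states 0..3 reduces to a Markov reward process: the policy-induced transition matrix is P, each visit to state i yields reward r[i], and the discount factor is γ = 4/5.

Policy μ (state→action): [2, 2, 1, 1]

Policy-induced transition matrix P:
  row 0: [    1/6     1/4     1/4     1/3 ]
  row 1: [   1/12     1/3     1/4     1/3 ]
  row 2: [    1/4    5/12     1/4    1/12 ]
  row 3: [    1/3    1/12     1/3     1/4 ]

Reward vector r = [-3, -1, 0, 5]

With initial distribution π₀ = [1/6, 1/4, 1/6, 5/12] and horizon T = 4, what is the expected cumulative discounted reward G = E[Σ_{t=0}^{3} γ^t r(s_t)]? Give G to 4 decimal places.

G = 1.9805

t=0: π = [0.1667, 0.2500, 0.1667, 0.4167], E[r] = 1.3333, γ^t·E[r] = 1.333333, running G = 1.333333
t=1: π = [0.2292, 0.2292, 0.2847, 0.2569], E[r] = 0.3681, γ^t·E[r] = 0.294444, running G = 1.627778
t=2: π = [0.2141, 0.2737, 0.2714, 0.2407], E[r] = 0.2876, γ^t·E[r] = 0.184074, running G = 1.811852
t=3: π = [0.2066, 0.2779, 0.2701, 0.2454], E[r] = 0.3294, γ^t·E[r] = 0.168642, running G = 1.980494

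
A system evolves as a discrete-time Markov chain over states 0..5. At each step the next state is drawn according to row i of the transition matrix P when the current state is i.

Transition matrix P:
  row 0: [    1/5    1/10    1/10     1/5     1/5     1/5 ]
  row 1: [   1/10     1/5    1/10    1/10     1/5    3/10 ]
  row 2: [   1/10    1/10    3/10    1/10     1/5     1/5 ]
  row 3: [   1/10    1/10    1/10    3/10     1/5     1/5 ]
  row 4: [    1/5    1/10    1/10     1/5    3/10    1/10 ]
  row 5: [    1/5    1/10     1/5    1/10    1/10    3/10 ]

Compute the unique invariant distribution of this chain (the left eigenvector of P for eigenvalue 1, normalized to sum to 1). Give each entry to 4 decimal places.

π = [0.1568, 0.1111, 0.1516, 0.1694, 0.1986, 0.2125]

Balance equations π_j = Σ_i π_i·P[i][j]:
  π_0 = 1/5·π_0 + 1/10·π_1 + 1/10·π_2 + 1/10·π_3 + 1/5·π_4 + 1/5·π_5
  π_1 = 1/10·π_0 + 1/5·π_1 + 1/10·π_2 + 1/10·π_3 + 1/10·π_4 + 1/10·π_5
  π_2 = 1/10·π_0 + 1/10·π_1 + 3/10·π_2 + 1/10·π_3 + 1/10·π_4 + 1/5·π_5
  π_3 = 1/5·π_0 + 1/10·π_1 + 1/10·π_2 + 3/10·π_3 + 1/5·π_4 + 1/10·π_5
  π_4 = 1/5·π_0 + 1/5·π_1 + 1/5·π_2 + 1/5·π_3 + 3/10·π_4 + 1/10·π_5
  normalize: π_0 + π_1 + π_2 + π_3 + π_4 + π_5 = 1
Solving the linear system gives exactly π = [127/810, 1/9, 97/640, 8783/51840, 143/720, 17/80].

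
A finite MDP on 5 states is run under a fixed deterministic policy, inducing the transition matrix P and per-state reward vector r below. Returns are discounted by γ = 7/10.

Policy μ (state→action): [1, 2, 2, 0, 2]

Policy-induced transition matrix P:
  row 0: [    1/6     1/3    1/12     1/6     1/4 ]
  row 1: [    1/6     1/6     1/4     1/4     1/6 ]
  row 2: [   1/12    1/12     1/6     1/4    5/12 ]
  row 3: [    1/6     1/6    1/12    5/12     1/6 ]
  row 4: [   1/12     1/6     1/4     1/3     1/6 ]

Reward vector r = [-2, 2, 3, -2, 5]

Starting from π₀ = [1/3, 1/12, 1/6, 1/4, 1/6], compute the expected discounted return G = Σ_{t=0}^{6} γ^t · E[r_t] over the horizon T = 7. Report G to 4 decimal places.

t=0: π = [0.3333, 0.0833, 0.1667, 0.2500, 0.1667], E[r] = 0.3333, γ^t·E[r] = 0.333333, running G = 0.333333
t=1: π = [0.1389, 0.2083, 0.1389, 0.2778, 0.2361], E[r] = 1.1806, γ^t·E[r] = 0.826389, running G = 1.159722
t=2: π = [0.1354, 0.1782, 0.1690, 0.3044, 0.2130], E[r] = 1.0486, γ^t·E[r] = 0.513819, running G = 1.673542
t=3: π = [0.1348, 0.1752, 0.1626, 0.3072, 0.2202], E[r] = 1.0551, γ^t·E[r] = 0.361890, running G = 2.035432
t=4: π = [0.1348, 0.1756, 0.1628, 0.3083, 0.2186], E[r] = 1.0461, γ^t·E[r] = 0.251177, running G = 2.286609
t=5: π = [0.1349, 0.1756, 0.1626, 0.3084, 0.2186], E[r] = 1.0453, γ^t·E[r] = 0.175689, running G = 2.462298
t=6: π = [0.1349, 0.1756, 0.1626, 0.3084, 0.2186], E[r] = 1.0452, γ^t·E[r] = 0.122961, running G = 2.585260

G = 2.5853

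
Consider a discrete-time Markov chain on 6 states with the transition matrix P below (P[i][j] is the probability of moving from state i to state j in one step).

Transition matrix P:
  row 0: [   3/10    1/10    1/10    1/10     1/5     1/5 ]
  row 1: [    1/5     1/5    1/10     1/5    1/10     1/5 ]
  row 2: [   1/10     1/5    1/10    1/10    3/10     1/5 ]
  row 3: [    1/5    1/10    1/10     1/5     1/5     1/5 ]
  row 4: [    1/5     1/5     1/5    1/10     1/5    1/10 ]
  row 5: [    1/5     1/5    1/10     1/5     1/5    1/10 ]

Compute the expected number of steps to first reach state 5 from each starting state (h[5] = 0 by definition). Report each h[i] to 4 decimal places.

h = [5.5474, 5.4859, 5.5966, 5.5474, 6.1009, 0.0000]

First-step conditioning: h[5] = 0; for i ≠ 5, h[i] = 1 + Σ_k P[i][k]·h[k].
  h[0] = 1 + 3/10·h[0] + 1/10·h[1] + 1/10·h[2] + 1/10·h[3] + 1/5·h[4]
  h[1] = 1 + 1/5·h[0] + 1/5·h[1] + 1/10·h[2] + 1/5·h[3] + 1/10·h[4]
  h[2] = 1 + 1/10·h[0] + 1/5·h[1] + 1/10·h[2] + 1/10·h[3] + 3/10·h[4]
  h[3] = 1 + 1/5·h[0] + 1/10·h[1] + 1/10·h[2] + 1/5·h[3] + 1/5·h[4]
  h[4] = 1 + 1/5·h[0] + 1/5·h[1] + 1/5·h[2] + 1/10·h[3] + 1/5·h[4]
Solving the 5×5 linear system over states ≠ 5 gives exactly h = [4510/813, 4460/813, 4550/813, 4510/813, 4960/813, 0] (h[5] = 0 is the target).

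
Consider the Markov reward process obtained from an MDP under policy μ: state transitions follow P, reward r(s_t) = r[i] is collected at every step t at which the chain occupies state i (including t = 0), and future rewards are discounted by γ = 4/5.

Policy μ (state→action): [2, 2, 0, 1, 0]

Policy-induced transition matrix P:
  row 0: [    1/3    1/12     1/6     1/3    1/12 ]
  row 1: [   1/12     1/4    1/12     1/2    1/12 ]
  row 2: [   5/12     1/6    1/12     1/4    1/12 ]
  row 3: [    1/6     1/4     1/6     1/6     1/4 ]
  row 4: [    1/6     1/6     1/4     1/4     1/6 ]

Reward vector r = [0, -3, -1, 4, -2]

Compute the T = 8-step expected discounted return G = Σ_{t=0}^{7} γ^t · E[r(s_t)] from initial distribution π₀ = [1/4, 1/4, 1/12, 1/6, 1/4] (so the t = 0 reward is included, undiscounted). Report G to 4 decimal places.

G = -0.0499

t=0: π = [0.2500, 0.2500, 0.0833, 0.1667, 0.2500], E[r] = -0.6667, γ^t·E[r] = -0.666667, running G = -0.666667
t=1: π = [0.2083, 0.1806, 0.1597, 0.3194, 0.1319], E[r] = 0.3125, γ^t·E[r] = 0.250000, running G = -0.416667
t=2: π = [0.2263, 0.1910, 0.1493, 0.2859, 0.1476], E[r] = 0.1262, γ^t·E[r] = 0.080741, running G = -0.335926
t=3: π = [0.2258, 0.1875, 0.1506, 0.2928, 0.1433], E[r] = 0.1713, γ^t·E[r] = 0.087704, running G = -0.248222
t=4: π = [0.2263, 0.1879, 0.1504, 0.2913, 0.1441], E[r] = 0.1630, γ^t·E[r] = 0.066774, running G = -0.181449
t=5: π = [0.2263, 0.1877, 0.1505, 0.2916, 0.1439], E[r] = 0.1647, γ^t·E[r] = 0.053982, running G = -0.127466
t=6: π = [0.2264, 0.1877, 0.1505, 0.2915, 0.1439], E[r] = 0.1645, γ^t·E[r] = 0.043111, running G = -0.084355
t=7: π = [0.2264, 0.1877, 0.1505, 0.2915, 0.1439], E[r] = 0.1645, γ^t·E[r] = 0.034502, running G = -0.049853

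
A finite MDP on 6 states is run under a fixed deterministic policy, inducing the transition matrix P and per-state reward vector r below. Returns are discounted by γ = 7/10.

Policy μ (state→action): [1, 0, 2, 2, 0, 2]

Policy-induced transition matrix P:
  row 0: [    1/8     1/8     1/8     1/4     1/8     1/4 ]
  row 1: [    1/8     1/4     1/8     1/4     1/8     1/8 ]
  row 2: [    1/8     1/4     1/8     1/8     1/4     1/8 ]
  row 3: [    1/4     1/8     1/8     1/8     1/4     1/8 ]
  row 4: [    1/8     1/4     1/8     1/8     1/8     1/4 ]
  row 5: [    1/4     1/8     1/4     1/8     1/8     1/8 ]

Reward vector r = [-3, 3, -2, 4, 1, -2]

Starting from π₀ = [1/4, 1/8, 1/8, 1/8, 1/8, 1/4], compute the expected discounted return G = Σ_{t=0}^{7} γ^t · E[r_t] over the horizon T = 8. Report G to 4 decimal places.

G = 0.0254

t=0: π = [0.2500, 0.1250, 0.1250, 0.1250, 0.1250, 0.2500], E[r] = -0.5000, γ^t·E[r] = -0.500000, running G = -0.500000
t=1: π = [0.1719, 0.1719, 0.1563, 0.1719, 0.1563, 0.1719], E[r] = 0.1875, γ^t·E[r] = 0.131250, running G = -0.368750
t=2: π = [0.1680, 0.1855, 0.1465, 0.1680, 0.1660, 0.1660], E[r] = 0.2656, γ^t·E[r] = 0.130156, running G = -0.238594
t=3: π = [0.1667, 0.1873, 0.1458, 0.1692, 0.1643, 0.1667], E[r] = 0.2776, γ^t·E[r] = 0.095213, running G = -0.143381
t=4: π = [0.1670, 0.1872, 0.1458, 0.1693, 0.1644, 0.1664], E[r] = 0.2774, γ^t·E[r] = 0.066612, running G = -0.076769
t=5: π = [0.1670, 0.1872, 0.1458, 0.1693, 0.1644, 0.1664], E[r] = 0.2777, γ^t·E[r] = 0.046670, running G = -0.030099
t=6: π = [0.1670, 0.1872, 0.1458, 0.1693, 0.1644, 0.1664], E[r] = 0.2776, γ^t·E[r] = 0.032663, running G = 0.002564
t=7: π = [0.1670, 0.1872, 0.1458, 0.1693, 0.1644, 0.1664], E[r] = 0.2776, γ^t·E[r] = 0.022864, running G = 0.025429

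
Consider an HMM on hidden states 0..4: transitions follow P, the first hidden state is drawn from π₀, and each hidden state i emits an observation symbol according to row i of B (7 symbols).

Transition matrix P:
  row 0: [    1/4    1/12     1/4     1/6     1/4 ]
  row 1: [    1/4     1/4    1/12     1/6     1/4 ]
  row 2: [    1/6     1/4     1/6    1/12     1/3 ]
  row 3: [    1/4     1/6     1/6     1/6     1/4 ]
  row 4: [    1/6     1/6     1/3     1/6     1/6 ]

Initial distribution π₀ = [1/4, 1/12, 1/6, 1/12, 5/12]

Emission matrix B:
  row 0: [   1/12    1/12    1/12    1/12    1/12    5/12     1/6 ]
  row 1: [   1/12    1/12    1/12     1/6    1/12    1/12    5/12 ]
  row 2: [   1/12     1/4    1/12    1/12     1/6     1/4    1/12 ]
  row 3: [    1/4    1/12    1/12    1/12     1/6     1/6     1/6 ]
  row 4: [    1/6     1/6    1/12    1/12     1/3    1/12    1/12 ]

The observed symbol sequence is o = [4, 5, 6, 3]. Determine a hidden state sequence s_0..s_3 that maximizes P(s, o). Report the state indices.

path = [4, 2, 1, 1]

t=0: δ = [2.083e-02, 6.944e-03, 2.778e-02, 1.389e-02, 1.389e-01]  (obs o_0=4)
t=1: δ = [9.645e-03, 1.929e-03, 1.157e-02, 3.858e-03, 1.929e-03]  ψ = [4, 4, 4, 4, 4]  (obs o_1=5)
t=2: δ = [4.019e-04, 1.206e-03, 2.009e-04, 2.679e-04, 3.215e-04]  ψ = [0, 2, 0, 0, 2]  (obs o_2=6)
t=3: δ = [2.512e-05, 5.023e-05, 8.931e-06, 1.674e-05, 2.512e-05]  ψ = [1, 1, 4, 1, 1]  (obs o_3=3)
backtrack: best end state = 1; path = [4, 2, 1, 1]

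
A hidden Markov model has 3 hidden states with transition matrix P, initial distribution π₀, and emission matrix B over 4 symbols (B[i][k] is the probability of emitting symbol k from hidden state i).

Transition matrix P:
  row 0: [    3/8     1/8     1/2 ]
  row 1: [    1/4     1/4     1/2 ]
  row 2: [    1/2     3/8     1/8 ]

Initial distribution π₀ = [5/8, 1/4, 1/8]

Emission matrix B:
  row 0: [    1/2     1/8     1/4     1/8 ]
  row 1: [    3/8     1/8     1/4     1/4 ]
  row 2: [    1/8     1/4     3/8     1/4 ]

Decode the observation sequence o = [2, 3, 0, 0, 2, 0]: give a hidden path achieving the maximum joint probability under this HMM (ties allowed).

path = [0, 2, 0, 0, 2, 0]

t=0: δ = [1.562e-01, 6.250e-02, 4.688e-02]  (obs o_0=2)
t=1: δ = [7.324e-03, 4.883e-03, 1.953e-02]  ψ = [0, 0, 0]  (obs o_1=3)
t=2: δ = [4.883e-03, 2.747e-03, 4.578e-04]  ψ = [2, 2, 0]  (obs o_2=0)
t=3: δ = [9.155e-04, 2.575e-04, 3.052e-04]  ψ = [0, 1, 0]  (obs o_3=0)
t=4: δ = [8.583e-05, 2.861e-05, 1.717e-04]  ψ = [0, 0, 0]  (obs o_4=2)
t=5: δ = [4.292e-05, 2.414e-05, 5.364e-06]  ψ = [2, 2, 0]  (obs o_5=0)
backtrack: best end state = 0; path = [0, 2, 0, 0, 2, 0]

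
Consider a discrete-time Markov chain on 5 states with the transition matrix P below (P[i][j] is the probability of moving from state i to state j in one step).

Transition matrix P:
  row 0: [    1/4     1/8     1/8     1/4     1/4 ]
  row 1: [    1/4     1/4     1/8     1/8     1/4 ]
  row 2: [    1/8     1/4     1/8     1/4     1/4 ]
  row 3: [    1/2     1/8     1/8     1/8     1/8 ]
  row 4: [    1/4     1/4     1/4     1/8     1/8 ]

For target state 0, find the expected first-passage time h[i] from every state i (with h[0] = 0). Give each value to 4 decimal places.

First-step conditioning: h[0] = 0; for i ≠ 0, h[i] = 1 + Σ_k P[i][k]·h[k].
  h[1] = 1 + 1/4·h[1] + 1/8·h[2] + 1/8·h[3] + 1/4·h[4]
  h[2] = 1 + 1/4·h[1] + 1/8·h[2] + 1/4·h[3] + 1/4·h[4]
  h[3] = 1 + 1/8·h[1] + 1/8·h[2] + 1/8·h[3] + 1/8·h[4]
  h[4] = 1 + 1/4·h[1] + 1/4·h[2] + 1/8·h[3] + 1/8·h[4]
Solving the 4×4 linear system over states ≠ 0 gives exactly h = [0, 4616/1233, 5048/1233, 384/137, 4664/1233] (h[0] = 0 is the target).

h = [0.0000, 3.7437, 4.0941, 2.8029, 3.7826]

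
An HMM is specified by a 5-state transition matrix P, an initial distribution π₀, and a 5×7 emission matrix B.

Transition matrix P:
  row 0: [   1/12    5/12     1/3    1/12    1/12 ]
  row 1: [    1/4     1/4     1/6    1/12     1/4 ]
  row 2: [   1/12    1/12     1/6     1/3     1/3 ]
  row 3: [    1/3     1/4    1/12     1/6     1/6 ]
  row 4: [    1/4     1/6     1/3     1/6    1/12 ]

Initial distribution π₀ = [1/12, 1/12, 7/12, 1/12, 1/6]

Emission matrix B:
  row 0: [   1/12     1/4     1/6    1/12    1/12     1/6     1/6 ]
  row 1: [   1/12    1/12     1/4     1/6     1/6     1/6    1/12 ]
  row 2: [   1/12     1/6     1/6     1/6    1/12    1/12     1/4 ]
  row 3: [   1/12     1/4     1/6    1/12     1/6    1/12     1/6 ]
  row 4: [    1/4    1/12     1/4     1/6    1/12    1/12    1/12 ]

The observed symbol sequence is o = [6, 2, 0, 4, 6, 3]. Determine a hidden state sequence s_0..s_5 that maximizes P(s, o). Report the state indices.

path = [2, 4, 2, 3, 0, 1]

t=0: δ = [1.389e-02, 6.944e-03, 1.458e-01, 1.389e-02, 1.389e-02]  (obs o_0=6)
t=1: δ = [2.025e-03, 3.038e-03, 4.051e-03, 8.102e-03, 1.215e-02]  ψ = [2, 2, 2, 2, 2]  (obs o_1=2)
t=2: δ = [2.532e-04, 1.688e-04, 3.376e-04, 1.688e-04, 3.376e-04]  ψ = [4, 3, 4, 4, 2]  (obs o_2=0)
t=3: δ = [7.033e-06, 1.758e-05, 9.377e-06, 1.875e-05, 9.377e-06]  ψ = [4, 0, 4, 2, 2]  (obs o_3=4)
t=4: δ = [1.042e-06, 3.907e-07, 7.814e-07, 5.210e-07, 3.663e-07]  ψ = [3, 3, 4, 2, 1]  (obs o_4=6)
t=5: δ = [1.447e-08, 7.235e-08, 5.788e-08, 2.171e-08, 4.341e-08]  ψ = [3, 0, 0, 2, 2]  (obs o_5=3)
backtrack: best end state = 1; path = [2, 4, 2, 3, 0, 1]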